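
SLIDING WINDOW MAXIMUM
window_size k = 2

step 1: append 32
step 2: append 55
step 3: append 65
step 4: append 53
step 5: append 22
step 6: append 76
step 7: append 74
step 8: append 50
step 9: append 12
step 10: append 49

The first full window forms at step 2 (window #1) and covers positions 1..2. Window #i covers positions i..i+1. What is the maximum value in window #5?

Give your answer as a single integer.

step 1: append 32 -> window=[32] (not full yet)
step 2: append 55 -> window=[32, 55] -> max=55
step 3: append 65 -> window=[55, 65] -> max=65
step 4: append 53 -> window=[65, 53] -> max=65
step 5: append 22 -> window=[53, 22] -> max=53
step 6: append 76 -> window=[22, 76] -> max=76
Window #5 max = 76

Answer: 76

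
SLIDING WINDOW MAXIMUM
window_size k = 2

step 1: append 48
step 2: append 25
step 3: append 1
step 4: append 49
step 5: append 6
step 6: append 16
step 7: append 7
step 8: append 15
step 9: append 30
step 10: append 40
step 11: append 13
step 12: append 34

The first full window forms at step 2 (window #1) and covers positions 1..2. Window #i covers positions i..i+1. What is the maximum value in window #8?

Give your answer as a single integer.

Answer: 30

Derivation:
step 1: append 48 -> window=[48] (not full yet)
step 2: append 25 -> window=[48, 25] -> max=48
step 3: append 1 -> window=[25, 1] -> max=25
step 4: append 49 -> window=[1, 49] -> max=49
step 5: append 6 -> window=[49, 6] -> max=49
step 6: append 16 -> window=[6, 16] -> max=16
step 7: append 7 -> window=[16, 7] -> max=16
step 8: append 15 -> window=[7, 15] -> max=15
step 9: append 30 -> window=[15, 30] -> max=30
Window #8 max = 30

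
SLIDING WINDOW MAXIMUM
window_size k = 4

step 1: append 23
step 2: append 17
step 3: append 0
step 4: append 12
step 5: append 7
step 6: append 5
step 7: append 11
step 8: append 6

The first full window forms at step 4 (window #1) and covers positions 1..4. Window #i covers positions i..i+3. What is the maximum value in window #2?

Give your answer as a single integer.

step 1: append 23 -> window=[23] (not full yet)
step 2: append 17 -> window=[23, 17] (not full yet)
step 3: append 0 -> window=[23, 17, 0] (not full yet)
step 4: append 12 -> window=[23, 17, 0, 12] -> max=23
step 5: append 7 -> window=[17, 0, 12, 7] -> max=17
Window #2 max = 17

Answer: 17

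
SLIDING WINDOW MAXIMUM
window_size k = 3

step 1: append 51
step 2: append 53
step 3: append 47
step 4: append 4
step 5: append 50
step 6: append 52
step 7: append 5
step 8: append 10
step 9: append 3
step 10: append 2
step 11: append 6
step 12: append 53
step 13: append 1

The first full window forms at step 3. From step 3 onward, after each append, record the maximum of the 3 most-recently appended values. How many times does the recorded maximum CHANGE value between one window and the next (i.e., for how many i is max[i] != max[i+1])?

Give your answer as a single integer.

Answer: 5

Derivation:
step 1: append 51 -> window=[51] (not full yet)
step 2: append 53 -> window=[51, 53] (not full yet)
step 3: append 47 -> window=[51, 53, 47] -> max=53
step 4: append 4 -> window=[53, 47, 4] -> max=53
step 5: append 50 -> window=[47, 4, 50] -> max=50
step 6: append 52 -> window=[4, 50, 52] -> max=52
step 7: append 5 -> window=[50, 52, 5] -> max=52
step 8: append 10 -> window=[52, 5, 10] -> max=52
step 9: append 3 -> window=[5, 10, 3] -> max=10
step 10: append 2 -> window=[10, 3, 2] -> max=10
step 11: append 6 -> window=[3, 2, 6] -> max=6
step 12: append 53 -> window=[2, 6, 53] -> max=53
step 13: append 1 -> window=[6, 53, 1] -> max=53
Recorded maximums: 53 53 50 52 52 52 10 10 6 53 53
Changes between consecutive maximums: 5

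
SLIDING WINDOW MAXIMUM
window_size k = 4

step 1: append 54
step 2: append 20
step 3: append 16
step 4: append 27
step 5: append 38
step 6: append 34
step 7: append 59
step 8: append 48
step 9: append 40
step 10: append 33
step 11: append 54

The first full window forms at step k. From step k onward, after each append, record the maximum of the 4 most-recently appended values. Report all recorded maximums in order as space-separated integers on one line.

Answer: 54 38 38 59 59 59 59 54

Derivation:
step 1: append 54 -> window=[54] (not full yet)
step 2: append 20 -> window=[54, 20] (not full yet)
step 3: append 16 -> window=[54, 20, 16] (not full yet)
step 4: append 27 -> window=[54, 20, 16, 27] -> max=54
step 5: append 38 -> window=[20, 16, 27, 38] -> max=38
step 6: append 34 -> window=[16, 27, 38, 34] -> max=38
step 7: append 59 -> window=[27, 38, 34, 59] -> max=59
step 8: append 48 -> window=[38, 34, 59, 48] -> max=59
step 9: append 40 -> window=[34, 59, 48, 40] -> max=59
step 10: append 33 -> window=[59, 48, 40, 33] -> max=59
step 11: append 54 -> window=[48, 40, 33, 54] -> max=54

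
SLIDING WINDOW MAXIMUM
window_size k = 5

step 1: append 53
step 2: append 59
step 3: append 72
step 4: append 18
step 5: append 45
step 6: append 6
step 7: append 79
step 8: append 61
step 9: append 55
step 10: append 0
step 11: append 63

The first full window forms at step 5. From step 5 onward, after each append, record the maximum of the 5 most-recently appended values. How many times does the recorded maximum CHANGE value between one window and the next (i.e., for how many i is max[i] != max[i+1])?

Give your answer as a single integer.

Answer: 1

Derivation:
step 1: append 53 -> window=[53] (not full yet)
step 2: append 59 -> window=[53, 59] (not full yet)
step 3: append 72 -> window=[53, 59, 72] (not full yet)
step 4: append 18 -> window=[53, 59, 72, 18] (not full yet)
step 5: append 45 -> window=[53, 59, 72, 18, 45] -> max=72
step 6: append 6 -> window=[59, 72, 18, 45, 6] -> max=72
step 7: append 79 -> window=[72, 18, 45, 6, 79] -> max=79
step 8: append 61 -> window=[18, 45, 6, 79, 61] -> max=79
step 9: append 55 -> window=[45, 6, 79, 61, 55] -> max=79
step 10: append 0 -> window=[6, 79, 61, 55, 0] -> max=79
step 11: append 63 -> window=[79, 61, 55, 0, 63] -> max=79
Recorded maximums: 72 72 79 79 79 79 79
Changes between consecutive maximums: 1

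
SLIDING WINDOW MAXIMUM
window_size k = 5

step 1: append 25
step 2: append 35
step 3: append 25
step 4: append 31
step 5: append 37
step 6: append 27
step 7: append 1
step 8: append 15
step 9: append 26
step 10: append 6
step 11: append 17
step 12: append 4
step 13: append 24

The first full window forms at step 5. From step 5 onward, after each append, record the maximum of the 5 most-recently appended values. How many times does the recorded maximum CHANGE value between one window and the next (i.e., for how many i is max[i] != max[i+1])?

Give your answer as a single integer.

Answer: 2

Derivation:
step 1: append 25 -> window=[25] (not full yet)
step 2: append 35 -> window=[25, 35] (not full yet)
step 3: append 25 -> window=[25, 35, 25] (not full yet)
step 4: append 31 -> window=[25, 35, 25, 31] (not full yet)
step 5: append 37 -> window=[25, 35, 25, 31, 37] -> max=37
step 6: append 27 -> window=[35, 25, 31, 37, 27] -> max=37
step 7: append 1 -> window=[25, 31, 37, 27, 1] -> max=37
step 8: append 15 -> window=[31, 37, 27, 1, 15] -> max=37
step 9: append 26 -> window=[37, 27, 1, 15, 26] -> max=37
step 10: append 6 -> window=[27, 1, 15, 26, 6] -> max=27
step 11: append 17 -> window=[1, 15, 26, 6, 17] -> max=26
step 12: append 4 -> window=[15, 26, 6, 17, 4] -> max=26
step 13: append 24 -> window=[26, 6, 17, 4, 24] -> max=26
Recorded maximums: 37 37 37 37 37 27 26 26 26
Changes between consecutive maximums: 2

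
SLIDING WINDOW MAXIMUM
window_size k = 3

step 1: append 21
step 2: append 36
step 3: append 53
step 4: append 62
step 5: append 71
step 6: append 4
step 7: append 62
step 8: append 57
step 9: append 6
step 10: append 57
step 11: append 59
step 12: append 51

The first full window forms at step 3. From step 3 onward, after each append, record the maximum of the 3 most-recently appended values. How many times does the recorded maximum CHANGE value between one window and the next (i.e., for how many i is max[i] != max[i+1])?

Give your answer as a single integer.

Answer: 5

Derivation:
step 1: append 21 -> window=[21] (not full yet)
step 2: append 36 -> window=[21, 36] (not full yet)
step 3: append 53 -> window=[21, 36, 53] -> max=53
step 4: append 62 -> window=[36, 53, 62] -> max=62
step 5: append 71 -> window=[53, 62, 71] -> max=71
step 6: append 4 -> window=[62, 71, 4] -> max=71
step 7: append 62 -> window=[71, 4, 62] -> max=71
step 8: append 57 -> window=[4, 62, 57] -> max=62
step 9: append 6 -> window=[62, 57, 6] -> max=62
step 10: append 57 -> window=[57, 6, 57] -> max=57
step 11: append 59 -> window=[6, 57, 59] -> max=59
step 12: append 51 -> window=[57, 59, 51] -> max=59
Recorded maximums: 53 62 71 71 71 62 62 57 59 59
Changes between consecutive maximums: 5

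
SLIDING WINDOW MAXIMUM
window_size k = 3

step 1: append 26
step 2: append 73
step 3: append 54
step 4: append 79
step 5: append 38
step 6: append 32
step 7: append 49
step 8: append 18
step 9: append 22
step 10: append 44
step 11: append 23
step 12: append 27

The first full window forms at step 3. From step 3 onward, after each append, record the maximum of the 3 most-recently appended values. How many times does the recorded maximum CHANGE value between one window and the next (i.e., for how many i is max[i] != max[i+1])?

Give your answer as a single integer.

step 1: append 26 -> window=[26] (not full yet)
step 2: append 73 -> window=[26, 73] (not full yet)
step 3: append 54 -> window=[26, 73, 54] -> max=73
step 4: append 79 -> window=[73, 54, 79] -> max=79
step 5: append 38 -> window=[54, 79, 38] -> max=79
step 6: append 32 -> window=[79, 38, 32] -> max=79
step 7: append 49 -> window=[38, 32, 49] -> max=49
step 8: append 18 -> window=[32, 49, 18] -> max=49
step 9: append 22 -> window=[49, 18, 22] -> max=49
step 10: append 44 -> window=[18, 22, 44] -> max=44
step 11: append 23 -> window=[22, 44, 23] -> max=44
step 12: append 27 -> window=[44, 23, 27] -> max=44
Recorded maximums: 73 79 79 79 49 49 49 44 44 44
Changes between consecutive maximums: 3

Answer: 3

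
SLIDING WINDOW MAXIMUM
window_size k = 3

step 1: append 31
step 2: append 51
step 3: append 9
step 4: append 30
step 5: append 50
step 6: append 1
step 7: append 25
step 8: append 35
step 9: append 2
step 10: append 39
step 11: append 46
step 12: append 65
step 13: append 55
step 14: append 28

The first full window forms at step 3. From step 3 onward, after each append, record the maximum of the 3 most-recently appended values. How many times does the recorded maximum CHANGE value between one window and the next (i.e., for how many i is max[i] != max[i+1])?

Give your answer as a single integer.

Answer: 5

Derivation:
step 1: append 31 -> window=[31] (not full yet)
step 2: append 51 -> window=[31, 51] (not full yet)
step 3: append 9 -> window=[31, 51, 9] -> max=51
step 4: append 30 -> window=[51, 9, 30] -> max=51
step 5: append 50 -> window=[9, 30, 50] -> max=50
step 6: append 1 -> window=[30, 50, 1] -> max=50
step 7: append 25 -> window=[50, 1, 25] -> max=50
step 8: append 35 -> window=[1, 25, 35] -> max=35
step 9: append 2 -> window=[25, 35, 2] -> max=35
step 10: append 39 -> window=[35, 2, 39] -> max=39
step 11: append 46 -> window=[2, 39, 46] -> max=46
step 12: append 65 -> window=[39, 46, 65] -> max=65
step 13: append 55 -> window=[46, 65, 55] -> max=65
step 14: append 28 -> window=[65, 55, 28] -> max=65
Recorded maximums: 51 51 50 50 50 35 35 39 46 65 65 65
Changes between consecutive maximums: 5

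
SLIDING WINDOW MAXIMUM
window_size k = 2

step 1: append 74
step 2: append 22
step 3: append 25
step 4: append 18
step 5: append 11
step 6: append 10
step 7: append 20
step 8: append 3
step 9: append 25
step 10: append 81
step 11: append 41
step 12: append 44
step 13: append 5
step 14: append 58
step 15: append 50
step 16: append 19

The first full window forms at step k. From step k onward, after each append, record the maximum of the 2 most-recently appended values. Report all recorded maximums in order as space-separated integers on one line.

Answer: 74 25 25 18 11 20 20 25 81 81 44 44 58 58 50

Derivation:
step 1: append 74 -> window=[74] (not full yet)
step 2: append 22 -> window=[74, 22] -> max=74
step 3: append 25 -> window=[22, 25] -> max=25
step 4: append 18 -> window=[25, 18] -> max=25
step 5: append 11 -> window=[18, 11] -> max=18
step 6: append 10 -> window=[11, 10] -> max=11
step 7: append 20 -> window=[10, 20] -> max=20
step 8: append 3 -> window=[20, 3] -> max=20
step 9: append 25 -> window=[3, 25] -> max=25
step 10: append 81 -> window=[25, 81] -> max=81
step 11: append 41 -> window=[81, 41] -> max=81
step 12: append 44 -> window=[41, 44] -> max=44
step 13: append 5 -> window=[44, 5] -> max=44
step 14: append 58 -> window=[5, 58] -> max=58
step 15: append 50 -> window=[58, 50] -> max=58
step 16: append 19 -> window=[50, 19] -> max=50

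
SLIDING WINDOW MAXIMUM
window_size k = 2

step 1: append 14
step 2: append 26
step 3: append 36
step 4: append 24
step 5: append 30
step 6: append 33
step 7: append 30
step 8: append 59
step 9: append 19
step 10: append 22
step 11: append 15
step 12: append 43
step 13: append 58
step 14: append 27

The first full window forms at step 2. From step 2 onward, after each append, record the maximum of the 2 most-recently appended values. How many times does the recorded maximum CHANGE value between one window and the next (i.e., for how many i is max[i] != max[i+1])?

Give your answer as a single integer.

Answer: 7

Derivation:
step 1: append 14 -> window=[14] (not full yet)
step 2: append 26 -> window=[14, 26] -> max=26
step 3: append 36 -> window=[26, 36] -> max=36
step 4: append 24 -> window=[36, 24] -> max=36
step 5: append 30 -> window=[24, 30] -> max=30
step 6: append 33 -> window=[30, 33] -> max=33
step 7: append 30 -> window=[33, 30] -> max=33
step 8: append 59 -> window=[30, 59] -> max=59
step 9: append 19 -> window=[59, 19] -> max=59
step 10: append 22 -> window=[19, 22] -> max=22
step 11: append 15 -> window=[22, 15] -> max=22
step 12: append 43 -> window=[15, 43] -> max=43
step 13: append 58 -> window=[43, 58] -> max=58
step 14: append 27 -> window=[58, 27] -> max=58
Recorded maximums: 26 36 36 30 33 33 59 59 22 22 43 58 58
Changes between consecutive maximums: 7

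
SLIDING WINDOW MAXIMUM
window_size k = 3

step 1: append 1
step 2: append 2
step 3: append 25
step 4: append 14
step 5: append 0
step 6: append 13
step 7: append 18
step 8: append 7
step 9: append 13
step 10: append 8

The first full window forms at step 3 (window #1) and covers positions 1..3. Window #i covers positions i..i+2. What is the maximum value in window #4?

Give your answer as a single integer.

Answer: 14

Derivation:
step 1: append 1 -> window=[1] (not full yet)
step 2: append 2 -> window=[1, 2] (not full yet)
step 3: append 25 -> window=[1, 2, 25] -> max=25
step 4: append 14 -> window=[2, 25, 14] -> max=25
step 5: append 0 -> window=[25, 14, 0] -> max=25
step 6: append 13 -> window=[14, 0, 13] -> max=14
Window #4 max = 14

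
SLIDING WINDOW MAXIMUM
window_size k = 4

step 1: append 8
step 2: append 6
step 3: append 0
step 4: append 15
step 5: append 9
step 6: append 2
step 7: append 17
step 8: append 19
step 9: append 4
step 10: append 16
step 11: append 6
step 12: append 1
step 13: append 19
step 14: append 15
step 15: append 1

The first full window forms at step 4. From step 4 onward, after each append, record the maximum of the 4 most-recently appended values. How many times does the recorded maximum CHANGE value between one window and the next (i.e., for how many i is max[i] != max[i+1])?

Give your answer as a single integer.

step 1: append 8 -> window=[8] (not full yet)
step 2: append 6 -> window=[8, 6] (not full yet)
step 3: append 0 -> window=[8, 6, 0] (not full yet)
step 4: append 15 -> window=[8, 6, 0, 15] -> max=15
step 5: append 9 -> window=[6, 0, 15, 9] -> max=15
step 6: append 2 -> window=[0, 15, 9, 2] -> max=15
step 7: append 17 -> window=[15, 9, 2, 17] -> max=17
step 8: append 19 -> window=[9, 2, 17, 19] -> max=19
step 9: append 4 -> window=[2, 17, 19, 4] -> max=19
step 10: append 16 -> window=[17, 19, 4, 16] -> max=19
step 11: append 6 -> window=[19, 4, 16, 6] -> max=19
step 12: append 1 -> window=[4, 16, 6, 1] -> max=16
step 13: append 19 -> window=[16, 6, 1, 19] -> max=19
step 14: append 15 -> window=[6, 1, 19, 15] -> max=19
step 15: append 1 -> window=[1, 19, 15, 1] -> max=19
Recorded maximums: 15 15 15 17 19 19 19 19 16 19 19 19
Changes between consecutive maximums: 4

Answer: 4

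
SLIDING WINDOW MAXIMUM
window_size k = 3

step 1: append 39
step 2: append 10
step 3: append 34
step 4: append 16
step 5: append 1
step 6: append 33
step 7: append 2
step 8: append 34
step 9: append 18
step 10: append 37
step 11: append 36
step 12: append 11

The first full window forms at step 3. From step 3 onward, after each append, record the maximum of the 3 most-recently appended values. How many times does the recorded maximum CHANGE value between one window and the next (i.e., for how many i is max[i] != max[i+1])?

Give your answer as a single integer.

step 1: append 39 -> window=[39] (not full yet)
step 2: append 10 -> window=[39, 10] (not full yet)
step 3: append 34 -> window=[39, 10, 34] -> max=39
step 4: append 16 -> window=[10, 34, 16] -> max=34
step 5: append 1 -> window=[34, 16, 1] -> max=34
step 6: append 33 -> window=[16, 1, 33] -> max=33
step 7: append 2 -> window=[1, 33, 2] -> max=33
step 8: append 34 -> window=[33, 2, 34] -> max=34
step 9: append 18 -> window=[2, 34, 18] -> max=34
step 10: append 37 -> window=[34, 18, 37] -> max=37
step 11: append 36 -> window=[18, 37, 36] -> max=37
step 12: append 11 -> window=[37, 36, 11] -> max=37
Recorded maximums: 39 34 34 33 33 34 34 37 37 37
Changes between consecutive maximums: 4

Answer: 4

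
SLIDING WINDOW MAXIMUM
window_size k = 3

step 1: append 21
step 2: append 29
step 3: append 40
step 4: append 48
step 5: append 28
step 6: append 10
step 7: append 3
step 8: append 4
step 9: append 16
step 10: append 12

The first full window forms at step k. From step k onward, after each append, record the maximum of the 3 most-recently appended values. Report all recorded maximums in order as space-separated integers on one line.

Answer: 40 48 48 48 28 10 16 16

Derivation:
step 1: append 21 -> window=[21] (not full yet)
step 2: append 29 -> window=[21, 29] (not full yet)
step 3: append 40 -> window=[21, 29, 40] -> max=40
step 4: append 48 -> window=[29, 40, 48] -> max=48
step 5: append 28 -> window=[40, 48, 28] -> max=48
step 6: append 10 -> window=[48, 28, 10] -> max=48
step 7: append 3 -> window=[28, 10, 3] -> max=28
step 8: append 4 -> window=[10, 3, 4] -> max=10
step 9: append 16 -> window=[3, 4, 16] -> max=16
step 10: append 12 -> window=[4, 16, 12] -> max=16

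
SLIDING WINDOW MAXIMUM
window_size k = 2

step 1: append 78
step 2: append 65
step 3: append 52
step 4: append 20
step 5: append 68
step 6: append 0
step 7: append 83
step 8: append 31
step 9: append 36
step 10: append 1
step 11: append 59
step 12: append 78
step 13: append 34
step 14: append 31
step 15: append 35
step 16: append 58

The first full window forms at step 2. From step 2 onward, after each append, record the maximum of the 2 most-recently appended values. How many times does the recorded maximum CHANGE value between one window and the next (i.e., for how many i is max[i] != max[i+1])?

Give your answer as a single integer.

step 1: append 78 -> window=[78] (not full yet)
step 2: append 65 -> window=[78, 65] -> max=78
step 3: append 52 -> window=[65, 52] -> max=65
step 4: append 20 -> window=[52, 20] -> max=52
step 5: append 68 -> window=[20, 68] -> max=68
step 6: append 0 -> window=[68, 0] -> max=68
step 7: append 83 -> window=[0, 83] -> max=83
step 8: append 31 -> window=[83, 31] -> max=83
step 9: append 36 -> window=[31, 36] -> max=36
step 10: append 1 -> window=[36, 1] -> max=36
step 11: append 59 -> window=[1, 59] -> max=59
step 12: append 78 -> window=[59, 78] -> max=78
step 13: append 34 -> window=[78, 34] -> max=78
step 14: append 31 -> window=[34, 31] -> max=34
step 15: append 35 -> window=[31, 35] -> max=35
step 16: append 58 -> window=[35, 58] -> max=58
Recorded maximums: 78 65 52 68 68 83 83 36 36 59 78 78 34 35 58
Changes between consecutive maximums: 10

Answer: 10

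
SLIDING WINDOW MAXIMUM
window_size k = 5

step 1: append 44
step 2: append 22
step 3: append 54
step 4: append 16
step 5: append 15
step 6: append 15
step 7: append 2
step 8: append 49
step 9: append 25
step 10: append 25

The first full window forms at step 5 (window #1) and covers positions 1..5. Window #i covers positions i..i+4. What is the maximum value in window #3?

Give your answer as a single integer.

Answer: 54

Derivation:
step 1: append 44 -> window=[44] (not full yet)
step 2: append 22 -> window=[44, 22] (not full yet)
step 3: append 54 -> window=[44, 22, 54] (not full yet)
step 4: append 16 -> window=[44, 22, 54, 16] (not full yet)
step 5: append 15 -> window=[44, 22, 54, 16, 15] -> max=54
step 6: append 15 -> window=[22, 54, 16, 15, 15] -> max=54
step 7: append 2 -> window=[54, 16, 15, 15, 2] -> max=54
Window #3 max = 54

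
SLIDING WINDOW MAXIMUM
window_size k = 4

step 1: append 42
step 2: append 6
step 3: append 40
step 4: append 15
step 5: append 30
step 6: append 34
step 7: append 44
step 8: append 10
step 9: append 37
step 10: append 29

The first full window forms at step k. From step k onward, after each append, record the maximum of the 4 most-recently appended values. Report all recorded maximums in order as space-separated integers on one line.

step 1: append 42 -> window=[42] (not full yet)
step 2: append 6 -> window=[42, 6] (not full yet)
step 3: append 40 -> window=[42, 6, 40] (not full yet)
step 4: append 15 -> window=[42, 6, 40, 15] -> max=42
step 5: append 30 -> window=[6, 40, 15, 30] -> max=40
step 6: append 34 -> window=[40, 15, 30, 34] -> max=40
step 7: append 44 -> window=[15, 30, 34, 44] -> max=44
step 8: append 10 -> window=[30, 34, 44, 10] -> max=44
step 9: append 37 -> window=[34, 44, 10, 37] -> max=44
step 10: append 29 -> window=[44, 10, 37, 29] -> max=44

Answer: 42 40 40 44 44 44 44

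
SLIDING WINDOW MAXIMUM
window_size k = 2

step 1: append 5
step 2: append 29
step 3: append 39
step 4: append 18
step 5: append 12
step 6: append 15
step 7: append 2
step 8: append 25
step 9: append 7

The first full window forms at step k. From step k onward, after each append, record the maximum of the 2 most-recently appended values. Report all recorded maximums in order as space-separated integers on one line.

Answer: 29 39 39 18 15 15 25 25

Derivation:
step 1: append 5 -> window=[5] (not full yet)
step 2: append 29 -> window=[5, 29] -> max=29
step 3: append 39 -> window=[29, 39] -> max=39
step 4: append 18 -> window=[39, 18] -> max=39
step 5: append 12 -> window=[18, 12] -> max=18
step 6: append 15 -> window=[12, 15] -> max=15
step 7: append 2 -> window=[15, 2] -> max=15
step 8: append 25 -> window=[2, 25] -> max=25
step 9: append 7 -> window=[25, 7] -> max=25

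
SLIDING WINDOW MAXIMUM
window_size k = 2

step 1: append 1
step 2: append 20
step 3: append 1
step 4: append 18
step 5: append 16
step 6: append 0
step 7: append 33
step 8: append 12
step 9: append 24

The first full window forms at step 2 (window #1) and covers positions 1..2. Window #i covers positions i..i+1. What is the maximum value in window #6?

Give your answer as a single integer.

Answer: 33

Derivation:
step 1: append 1 -> window=[1] (not full yet)
step 2: append 20 -> window=[1, 20] -> max=20
step 3: append 1 -> window=[20, 1] -> max=20
step 4: append 18 -> window=[1, 18] -> max=18
step 5: append 16 -> window=[18, 16] -> max=18
step 6: append 0 -> window=[16, 0] -> max=16
step 7: append 33 -> window=[0, 33] -> max=33
Window #6 max = 33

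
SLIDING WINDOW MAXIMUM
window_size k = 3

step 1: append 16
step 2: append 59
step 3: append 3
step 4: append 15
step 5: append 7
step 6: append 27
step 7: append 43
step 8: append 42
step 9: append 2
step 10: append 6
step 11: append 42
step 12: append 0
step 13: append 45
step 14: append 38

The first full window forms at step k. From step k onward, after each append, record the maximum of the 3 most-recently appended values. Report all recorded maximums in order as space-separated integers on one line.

Answer: 59 59 15 27 43 43 43 42 42 42 45 45

Derivation:
step 1: append 16 -> window=[16] (not full yet)
step 2: append 59 -> window=[16, 59] (not full yet)
step 3: append 3 -> window=[16, 59, 3] -> max=59
step 4: append 15 -> window=[59, 3, 15] -> max=59
step 5: append 7 -> window=[3, 15, 7] -> max=15
step 6: append 27 -> window=[15, 7, 27] -> max=27
step 7: append 43 -> window=[7, 27, 43] -> max=43
step 8: append 42 -> window=[27, 43, 42] -> max=43
step 9: append 2 -> window=[43, 42, 2] -> max=43
step 10: append 6 -> window=[42, 2, 6] -> max=42
step 11: append 42 -> window=[2, 6, 42] -> max=42
step 12: append 0 -> window=[6, 42, 0] -> max=42
step 13: append 45 -> window=[42, 0, 45] -> max=45
step 14: append 38 -> window=[0, 45, 38] -> max=45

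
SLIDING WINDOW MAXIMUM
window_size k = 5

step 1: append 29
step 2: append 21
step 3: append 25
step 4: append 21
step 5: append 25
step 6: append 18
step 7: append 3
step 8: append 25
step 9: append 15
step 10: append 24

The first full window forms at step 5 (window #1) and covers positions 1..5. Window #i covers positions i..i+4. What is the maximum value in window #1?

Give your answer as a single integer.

Answer: 29

Derivation:
step 1: append 29 -> window=[29] (not full yet)
step 2: append 21 -> window=[29, 21] (not full yet)
step 3: append 25 -> window=[29, 21, 25] (not full yet)
step 4: append 21 -> window=[29, 21, 25, 21] (not full yet)
step 5: append 25 -> window=[29, 21, 25, 21, 25] -> max=29
Window #1 max = 29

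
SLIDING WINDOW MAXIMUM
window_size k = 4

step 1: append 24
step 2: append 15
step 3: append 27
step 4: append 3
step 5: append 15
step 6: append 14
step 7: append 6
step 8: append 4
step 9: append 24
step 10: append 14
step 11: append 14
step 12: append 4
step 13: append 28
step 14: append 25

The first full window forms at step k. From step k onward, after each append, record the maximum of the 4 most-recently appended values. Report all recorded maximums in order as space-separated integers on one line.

Answer: 27 27 27 15 15 24 24 24 24 28 28

Derivation:
step 1: append 24 -> window=[24] (not full yet)
step 2: append 15 -> window=[24, 15] (not full yet)
step 3: append 27 -> window=[24, 15, 27] (not full yet)
step 4: append 3 -> window=[24, 15, 27, 3] -> max=27
step 5: append 15 -> window=[15, 27, 3, 15] -> max=27
step 6: append 14 -> window=[27, 3, 15, 14] -> max=27
step 7: append 6 -> window=[3, 15, 14, 6] -> max=15
step 8: append 4 -> window=[15, 14, 6, 4] -> max=15
step 9: append 24 -> window=[14, 6, 4, 24] -> max=24
step 10: append 14 -> window=[6, 4, 24, 14] -> max=24
step 11: append 14 -> window=[4, 24, 14, 14] -> max=24
step 12: append 4 -> window=[24, 14, 14, 4] -> max=24
step 13: append 28 -> window=[14, 14, 4, 28] -> max=28
step 14: append 25 -> window=[14, 4, 28, 25] -> max=28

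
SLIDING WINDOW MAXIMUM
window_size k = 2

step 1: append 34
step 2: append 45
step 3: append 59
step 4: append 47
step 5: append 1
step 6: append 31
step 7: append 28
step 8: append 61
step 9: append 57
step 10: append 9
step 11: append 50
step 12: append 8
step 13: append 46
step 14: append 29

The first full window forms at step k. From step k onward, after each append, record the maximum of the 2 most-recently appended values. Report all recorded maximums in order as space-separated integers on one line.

Answer: 45 59 59 47 31 31 61 61 57 50 50 46 46

Derivation:
step 1: append 34 -> window=[34] (not full yet)
step 2: append 45 -> window=[34, 45] -> max=45
step 3: append 59 -> window=[45, 59] -> max=59
step 4: append 47 -> window=[59, 47] -> max=59
step 5: append 1 -> window=[47, 1] -> max=47
step 6: append 31 -> window=[1, 31] -> max=31
step 7: append 28 -> window=[31, 28] -> max=31
step 8: append 61 -> window=[28, 61] -> max=61
step 9: append 57 -> window=[61, 57] -> max=61
step 10: append 9 -> window=[57, 9] -> max=57
step 11: append 50 -> window=[9, 50] -> max=50
step 12: append 8 -> window=[50, 8] -> max=50
step 13: append 46 -> window=[8, 46] -> max=46
step 14: append 29 -> window=[46, 29] -> max=46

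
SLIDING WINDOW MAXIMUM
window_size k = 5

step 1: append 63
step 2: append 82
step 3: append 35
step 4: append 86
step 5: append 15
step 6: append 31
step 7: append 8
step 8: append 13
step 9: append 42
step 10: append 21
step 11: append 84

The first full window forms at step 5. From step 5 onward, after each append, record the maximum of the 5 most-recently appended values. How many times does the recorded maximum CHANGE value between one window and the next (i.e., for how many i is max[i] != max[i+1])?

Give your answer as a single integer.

step 1: append 63 -> window=[63] (not full yet)
step 2: append 82 -> window=[63, 82] (not full yet)
step 3: append 35 -> window=[63, 82, 35] (not full yet)
step 4: append 86 -> window=[63, 82, 35, 86] (not full yet)
step 5: append 15 -> window=[63, 82, 35, 86, 15] -> max=86
step 6: append 31 -> window=[82, 35, 86, 15, 31] -> max=86
step 7: append 8 -> window=[35, 86, 15, 31, 8] -> max=86
step 8: append 13 -> window=[86, 15, 31, 8, 13] -> max=86
step 9: append 42 -> window=[15, 31, 8, 13, 42] -> max=42
step 10: append 21 -> window=[31, 8, 13, 42, 21] -> max=42
step 11: append 84 -> window=[8, 13, 42, 21, 84] -> max=84
Recorded maximums: 86 86 86 86 42 42 84
Changes between consecutive maximums: 2

Answer: 2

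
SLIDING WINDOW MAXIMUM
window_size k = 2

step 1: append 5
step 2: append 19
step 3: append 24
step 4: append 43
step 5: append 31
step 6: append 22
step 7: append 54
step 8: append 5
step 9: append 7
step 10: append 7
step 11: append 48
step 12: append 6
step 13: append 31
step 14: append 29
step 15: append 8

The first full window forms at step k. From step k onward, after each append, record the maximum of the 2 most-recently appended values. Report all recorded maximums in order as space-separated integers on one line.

Answer: 19 24 43 43 31 54 54 7 7 48 48 31 31 29

Derivation:
step 1: append 5 -> window=[5] (not full yet)
step 2: append 19 -> window=[5, 19] -> max=19
step 3: append 24 -> window=[19, 24] -> max=24
step 4: append 43 -> window=[24, 43] -> max=43
step 5: append 31 -> window=[43, 31] -> max=43
step 6: append 22 -> window=[31, 22] -> max=31
step 7: append 54 -> window=[22, 54] -> max=54
step 8: append 5 -> window=[54, 5] -> max=54
step 9: append 7 -> window=[5, 7] -> max=7
step 10: append 7 -> window=[7, 7] -> max=7
step 11: append 48 -> window=[7, 48] -> max=48
step 12: append 6 -> window=[48, 6] -> max=48
step 13: append 31 -> window=[6, 31] -> max=31
step 14: append 29 -> window=[31, 29] -> max=31
step 15: append 8 -> window=[29, 8] -> max=29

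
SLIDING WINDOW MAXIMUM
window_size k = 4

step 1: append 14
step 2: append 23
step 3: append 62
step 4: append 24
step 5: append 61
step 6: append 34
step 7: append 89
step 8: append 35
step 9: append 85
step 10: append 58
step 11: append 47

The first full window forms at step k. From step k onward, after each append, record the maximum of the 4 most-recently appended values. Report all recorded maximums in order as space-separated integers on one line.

Answer: 62 62 62 89 89 89 89 85

Derivation:
step 1: append 14 -> window=[14] (not full yet)
step 2: append 23 -> window=[14, 23] (not full yet)
step 3: append 62 -> window=[14, 23, 62] (not full yet)
step 4: append 24 -> window=[14, 23, 62, 24] -> max=62
step 5: append 61 -> window=[23, 62, 24, 61] -> max=62
step 6: append 34 -> window=[62, 24, 61, 34] -> max=62
step 7: append 89 -> window=[24, 61, 34, 89] -> max=89
step 8: append 35 -> window=[61, 34, 89, 35] -> max=89
step 9: append 85 -> window=[34, 89, 35, 85] -> max=89
step 10: append 58 -> window=[89, 35, 85, 58] -> max=89
step 11: append 47 -> window=[35, 85, 58, 47] -> max=85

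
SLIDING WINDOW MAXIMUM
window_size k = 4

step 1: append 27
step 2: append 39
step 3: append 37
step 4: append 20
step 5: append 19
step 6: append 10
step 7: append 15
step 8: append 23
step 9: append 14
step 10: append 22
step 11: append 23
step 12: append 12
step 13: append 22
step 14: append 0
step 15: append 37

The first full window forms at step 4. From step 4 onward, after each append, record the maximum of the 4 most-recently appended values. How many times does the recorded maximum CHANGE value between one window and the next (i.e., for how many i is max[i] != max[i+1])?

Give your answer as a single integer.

Answer: 4

Derivation:
step 1: append 27 -> window=[27] (not full yet)
step 2: append 39 -> window=[27, 39] (not full yet)
step 3: append 37 -> window=[27, 39, 37] (not full yet)
step 4: append 20 -> window=[27, 39, 37, 20] -> max=39
step 5: append 19 -> window=[39, 37, 20, 19] -> max=39
step 6: append 10 -> window=[37, 20, 19, 10] -> max=37
step 7: append 15 -> window=[20, 19, 10, 15] -> max=20
step 8: append 23 -> window=[19, 10, 15, 23] -> max=23
step 9: append 14 -> window=[10, 15, 23, 14] -> max=23
step 10: append 22 -> window=[15, 23, 14, 22] -> max=23
step 11: append 23 -> window=[23, 14, 22, 23] -> max=23
step 12: append 12 -> window=[14, 22, 23, 12] -> max=23
step 13: append 22 -> window=[22, 23, 12, 22] -> max=23
step 14: append 0 -> window=[23, 12, 22, 0] -> max=23
step 15: append 37 -> window=[12, 22, 0, 37] -> max=37
Recorded maximums: 39 39 37 20 23 23 23 23 23 23 23 37
Changes between consecutive maximums: 4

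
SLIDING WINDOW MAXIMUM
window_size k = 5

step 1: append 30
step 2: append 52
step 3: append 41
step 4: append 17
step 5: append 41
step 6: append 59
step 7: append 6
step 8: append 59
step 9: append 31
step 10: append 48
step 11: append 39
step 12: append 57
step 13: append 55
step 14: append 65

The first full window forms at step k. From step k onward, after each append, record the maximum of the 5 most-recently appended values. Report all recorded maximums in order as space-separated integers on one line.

step 1: append 30 -> window=[30] (not full yet)
step 2: append 52 -> window=[30, 52] (not full yet)
step 3: append 41 -> window=[30, 52, 41] (not full yet)
step 4: append 17 -> window=[30, 52, 41, 17] (not full yet)
step 5: append 41 -> window=[30, 52, 41, 17, 41] -> max=52
step 6: append 59 -> window=[52, 41, 17, 41, 59] -> max=59
step 7: append 6 -> window=[41, 17, 41, 59, 6] -> max=59
step 8: append 59 -> window=[17, 41, 59, 6, 59] -> max=59
step 9: append 31 -> window=[41, 59, 6, 59, 31] -> max=59
step 10: append 48 -> window=[59, 6, 59, 31, 48] -> max=59
step 11: append 39 -> window=[6, 59, 31, 48, 39] -> max=59
step 12: append 57 -> window=[59, 31, 48, 39, 57] -> max=59
step 13: append 55 -> window=[31, 48, 39, 57, 55] -> max=57
step 14: append 65 -> window=[48, 39, 57, 55, 65] -> max=65

Answer: 52 59 59 59 59 59 59 59 57 65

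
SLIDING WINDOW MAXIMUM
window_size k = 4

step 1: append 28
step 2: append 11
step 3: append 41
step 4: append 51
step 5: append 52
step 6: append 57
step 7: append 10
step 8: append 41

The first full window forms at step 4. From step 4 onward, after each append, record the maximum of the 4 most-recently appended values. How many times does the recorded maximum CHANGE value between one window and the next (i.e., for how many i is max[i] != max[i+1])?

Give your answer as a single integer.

step 1: append 28 -> window=[28] (not full yet)
step 2: append 11 -> window=[28, 11] (not full yet)
step 3: append 41 -> window=[28, 11, 41] (not full yet)
step 4: append 51 -> window=[28, 11, 41, 51] -> max=51
step 5: append 52 -> window=[11, 41, 51, 52] -> max=52
step 6: append 57 -> window=[41, 51, 52, 57] -> max=57
step 7: append 10 -> window=[51, 52, 57, 10] -> max=57
step 8: append 41 -> window=[52, 57, 10, 41] -> max=57
Recorded maximums: 51 52 57 57 57
Changes between consecutive maximums: 2

Answer: 2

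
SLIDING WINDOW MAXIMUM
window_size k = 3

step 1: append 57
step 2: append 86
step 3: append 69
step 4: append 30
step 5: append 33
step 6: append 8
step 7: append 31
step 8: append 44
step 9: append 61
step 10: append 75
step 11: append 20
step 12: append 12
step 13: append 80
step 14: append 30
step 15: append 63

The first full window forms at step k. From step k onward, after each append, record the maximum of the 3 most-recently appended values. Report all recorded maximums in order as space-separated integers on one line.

step 1: append 57 -> window=[57] (not full yet)
step 2: append 86 -> window=[57, 86] (not full yet)
step 3: append 69 -> window=[57, 86, 69] -> max=86
step 4: append 30 -> window=[86, 69, 30] -> max=86
step 5: append 33 -> window=[69, 30, 33] -> max=69
step 6: append 8 -> window=[30, 33, 8] -> max=33
step 7: append 31 -> window=[33, 8, 31] -> max=33
step 8: append 44 -> window=[8, 31, 44] -> max=44
step 9: append 61 -> window=[31, 44, 61] -> max=61
step 10: append 75 -> window=[44, 61, 75] -> max=75
step 11: append 20 -> window=[61, 75, 20] -> max=75
step 12: append 12 -> window=[75, 20, 12] -> max=75
step 13: append 80 -> window=[20, 12, 80] -> max=80
step 14: append 30 -> window=[12, 80, 30] -> max=80
step 15: append 63 -> window=[80, 30, 63] -> max=80

Answer: 86 86 69 33 33 44 61 75 75 75 80 80 80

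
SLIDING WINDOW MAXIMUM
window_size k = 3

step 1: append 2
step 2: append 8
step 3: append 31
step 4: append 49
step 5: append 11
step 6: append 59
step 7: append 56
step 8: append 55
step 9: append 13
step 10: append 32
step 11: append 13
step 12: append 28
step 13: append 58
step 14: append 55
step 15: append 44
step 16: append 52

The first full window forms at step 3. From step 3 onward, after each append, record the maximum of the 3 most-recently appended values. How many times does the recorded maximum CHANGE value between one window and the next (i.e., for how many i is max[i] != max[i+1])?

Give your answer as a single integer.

Answer: 7

Derivation:
step 1: append 2 -> window=[2] (not full yet)
step 2: append 8 -> window=[2, 8] (not full yet)
step 3: append 31 -> window=[2, 8, 31] -> max=31
step 4: append 49 -> window=[8, 31, 49] -> max=49
step 5: append 11 -> window=[31, 49, 11] -> max=49
step 6: append 59 -> window=[49, 11, 59] -> max=59
step 7: append 56 -> window=[11, 59, 56] -> max=59
step 8: append 55 -> window=[59, 56, 55] -> max=59
step 9: append 13 -> window=[56, 55, 13] -> max=56
step 10: append 32 -> window=[55, 13, 32] -> max=55
step 11: append 13 -> window=[13, 32, 13] -> max=32
step 12: append 28 -> window=[32, 13, 28] -> max=32
step 13: append 58 -> window=[13, 28, 58] -> max=58
step 14: append 55 -> window=[28, 58, 55] -> max=58
step 15: append 44 -> window=[58, 55, 44] -> max=58
step 16: append 52 -> window=[55, 44, 52] -> max=55
Recorded maximums: 31 49 49 59 59 59 56 55 32 32 58 58 58 55
Changes between consecutive maximums: 7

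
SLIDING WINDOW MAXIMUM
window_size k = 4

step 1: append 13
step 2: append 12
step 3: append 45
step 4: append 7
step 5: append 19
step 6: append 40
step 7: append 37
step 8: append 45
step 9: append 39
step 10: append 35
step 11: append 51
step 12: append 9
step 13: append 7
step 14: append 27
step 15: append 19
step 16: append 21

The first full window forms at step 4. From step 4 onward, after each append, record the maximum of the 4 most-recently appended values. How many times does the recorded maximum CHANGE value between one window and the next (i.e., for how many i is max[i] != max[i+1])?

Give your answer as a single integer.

Answer: 4

Derivation:
step 1: append 13 -> window=[13] (not full yet)
step 2: append 12 -> window=[13, 12] (not full yet)
step 3: append 45 -> window=[13, 12, 45] (not full yet)
step 4: append 7 -> window=[13, 12, 45, 7] -> max=45
step 5: append 19 -> window=[12, 45, 7, 19] -> max=45
step 6: append 40 -> window=[45, 7, 19, 40] -> max=45
step 7: append 37 -> window=[7, 19, 40, 37] -> max=40
step 8: append 45 -> window=[19, 40, 37, 45] -> max=45
step 9: append 39 -> window=[40, 37, 45, 39] -> max=45
step 10: append 35 -> window=[37, 45, 39, 35] -> max=45
step 11: append 51 -> window=[45, 39, 35, 51] -> max=51
step 12: append 9 -> window=[39, 35, 51, 9] -> max=51
step 13: append 7 -> window=[35, 51, 9, 7] -> max=51
step 14: append 27 -> window=[51, 9, 7, 27] -> max=51
step 15: append 19 -> window=[9, 7, 27, 19] -> max=27
step 16: append 21 -> window=[7, 27, 19, 21] -> max=27
Recorded maximums: 45 45 45 40 45 45 45 51 51 51 51 27 27
Changes between consecutive maximums: 4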